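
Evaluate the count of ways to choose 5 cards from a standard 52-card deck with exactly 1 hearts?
1,069,263

Reasoning: 13 hearts and 39 non-hearts: C(13,1) × C(39,4) = 13 × 82251 = 1,069,263.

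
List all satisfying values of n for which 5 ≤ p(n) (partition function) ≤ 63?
4, 5, 6, 7, 8, 9, 10, 11
Tabulating p(n) via p(n) = p(n−1) + p(n−2) − p(n−5) − p(n−7) + …: p(3)=3; p(4)=5; p(5)=7; p(6)=11; p(7)=15; p(8)=22; p(9)=30; p(10)=42; p(11)=56; p(12)=77. So valid n = 4, 5, 6, 7, 8, 9, 10, 11.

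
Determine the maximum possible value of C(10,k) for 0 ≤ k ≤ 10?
252

Explanation: Maximum at k = 5: C(10,5) = 252.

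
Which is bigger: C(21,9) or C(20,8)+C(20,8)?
C(21,9)

Reasoning: C(21,9)=293,930; C(20,8)+C(20,8)=125,970+125,970=251,940.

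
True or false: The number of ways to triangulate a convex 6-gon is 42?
False

Explanation: Triangulations of a convex 6-gon are counted by the Catalan number C_4: C_4 = C(8,4)/(4+1) = 70/5 = 14.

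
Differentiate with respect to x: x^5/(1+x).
Quotient rule: [5x^{4}(1+x) - x^5]/(1+x)².
Final answer: (5x^4(1+x) - x^5)/(1+x)²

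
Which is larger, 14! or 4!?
14!

14!=87,178,291,200, 4!=24. 14! > 4!.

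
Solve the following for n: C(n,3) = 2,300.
C(n,3) = n(n−1)(n−2)/3! is increasing in n, and n(n−1)(n−2) = 3!·2,300 = 13,800 ≈ (n−1)^3 gives n ≈ 25.0. Check: C(23,3) = 1,771, C(24,3) = 2,024, C(25,3) = 2,300 ✓. So n = 25.
Final answer: 25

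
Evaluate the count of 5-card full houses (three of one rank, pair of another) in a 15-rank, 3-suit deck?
630

Solution: Triple rank: 15. Triple suits: C(3,3)=1. Pair rank: 14. Pair suits: C(3,2)=3. Total: 630.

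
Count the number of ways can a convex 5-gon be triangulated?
Using the Catalan number formula: C_n = C(2n, n) / (n+1)
C_3 = C(6, 3) / (3+1)
     = 20 / 4
     = 5

Answer: 5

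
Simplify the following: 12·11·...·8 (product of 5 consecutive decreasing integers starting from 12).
95,040

Explanation: This is P(12,5) = 12!/(7)! = 95,040.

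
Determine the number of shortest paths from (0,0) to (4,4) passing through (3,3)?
40

Explanation: To (3,3): C(6,3)=20. From there: C(2,1)=2. Total: 40.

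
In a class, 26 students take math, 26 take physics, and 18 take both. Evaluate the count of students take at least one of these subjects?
|A∪B| = |A|+|B|-|A∩B| = 26+26-18 = 34.

Answer: 34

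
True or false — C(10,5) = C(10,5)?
True

Symmetry C(n,k) = C(n,n-k): C(10,5) = 252 and C(10,5) = 252. Both sides agree, so the statement holds.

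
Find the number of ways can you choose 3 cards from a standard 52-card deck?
C(52,3) = 22,100.

Answer: 22,100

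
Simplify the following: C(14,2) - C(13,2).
13

Solution: C(14,2) - C(13,2) = C(13,1) = 13.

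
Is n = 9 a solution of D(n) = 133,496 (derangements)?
D(9) = (9-1)·[D(8) + D(7)] = 8·[14,833 + 1,854] = 133,496, which equals 133,496.
Final answer: Yes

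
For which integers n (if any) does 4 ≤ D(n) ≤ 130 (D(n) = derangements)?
4, 5

Using D(n) = (n−1)[D(n−1) + D(n−2)] with D(1)=0, D(2)=1: D(3)=2; D(4)=9; D(5)=44; D(6)=265. So valid n = 4, 5.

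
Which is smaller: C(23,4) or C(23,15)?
C(23,4)

C(23,4)=8,855, C(23,15)=490,314.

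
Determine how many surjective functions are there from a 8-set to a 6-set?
191,520

Explanation: Onto functions = 6! × S(8,6)
First compute S(8,6) via recurrence:
Using the Stirling recurrence: S(n,k) = k·S(n-1,k) + S(n-1,k-1)
S(8,6) = 6·S(7,6) + S(7,5)
         = 6·21 + 140
         = 126 + 140
         = 266
Then: 720 × 266 = 191,520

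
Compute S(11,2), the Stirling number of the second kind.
1,023

Reasoning: Using the Stirling recurrence: S(n,k) = k·S(n-1,k) + S(n-1,k-1)
S(11,2) = 2·S(10,2) + S(10,1)
         = 2·511 + 1
         = 1022 + 1
         = 1,023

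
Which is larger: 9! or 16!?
16!

Reasoning: 9!=362,880, 16!=20,922,789,888,000. 16! > 9!.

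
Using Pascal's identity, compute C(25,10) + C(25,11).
C(25,10) + C(25,11) = C(26,11) = 7,726,160.

Answer: 7,726,160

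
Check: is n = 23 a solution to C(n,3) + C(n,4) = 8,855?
C(23,3) + C(23,4) = 1,771 + 8,855 = 10,626, which does not equal 8,855.
Final answer: No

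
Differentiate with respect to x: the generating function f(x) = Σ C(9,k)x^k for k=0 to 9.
Σ k·C(9,k)x^(k-1) for k=1 to 9

Working:
Term-by-term differentiation gives Σ k·C(9,k)x^{k-1} for k=1 to 9.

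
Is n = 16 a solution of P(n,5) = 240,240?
No
P(16,5) = 16·15·14·13·12 = 524,160, which does not equal 240,240.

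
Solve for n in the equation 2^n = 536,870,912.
29

Reasoning: 536,870,912 = 1,024 × 1,024 × 512 = 2^10 × 2^10 × 2^9 = 2^29, so n = 29.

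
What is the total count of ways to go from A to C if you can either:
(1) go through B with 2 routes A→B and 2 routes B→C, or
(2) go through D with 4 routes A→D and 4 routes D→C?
Route via B: 2×2=4. Route via D: 4×4=16. Total: 20.
Final answer: 20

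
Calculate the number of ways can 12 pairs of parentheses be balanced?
208,012

Reasoning: Using the Catalan number formula: C_n = C(2n, n) / (n+1)
C_12 = C(24, 12) / (12+1)
     = 2704156 / 13
     = 208,012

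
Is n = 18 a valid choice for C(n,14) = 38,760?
No

C(18,14) = 18·17·16·15·14·13·12·11·10·9·8·7·6·5/14! = 266,765,571,072,000/87,178,291,200 = 3,060, which does not equal 38,760.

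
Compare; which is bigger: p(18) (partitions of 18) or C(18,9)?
C(18,9)

Explanation: Pentagonal recurrence p(n) = p(n−1) + p(n−2) − p(n−5) − p(n−7) + …: p(18) = p(17) + p(16) − p(13) − p(11) + p(6) + p(3) = 297 + 231 − 101 − 56 + 11 + 3 = 385; C(18,9) = 48,620.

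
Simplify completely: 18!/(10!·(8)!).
43,758

Solution: This is C(18,10) = 43,758.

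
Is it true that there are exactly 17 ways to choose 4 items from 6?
False

Explanation: C(6,4) = 15 ≠ 17.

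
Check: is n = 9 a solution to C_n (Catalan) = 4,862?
Yes

Explanation: C_9 = C(18,9)/(9+1) = 48,620/10 = 4,862, which equals 4,862.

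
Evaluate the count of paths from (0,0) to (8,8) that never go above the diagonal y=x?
1,430

Solution: Counted by the Catalan number C_8: C_8 = C(16,8)/(8+1) = 12,870/9 = 1,430.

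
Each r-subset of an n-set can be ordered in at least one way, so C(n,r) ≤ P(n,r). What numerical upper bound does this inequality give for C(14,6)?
2,162,160

P(14,6) = 14·13·12·11·10·9 = 2,162,160, so C(14,6) ≤ 2,162,160. (The bound is loose by a factor of 6! = 720: C(14,6) = 2,162,160/720 = 3,003.)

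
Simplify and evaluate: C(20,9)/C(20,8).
C(n,k+1)/C(n,k) = (n−k)/(k+1). Here (20−8)/(8+1) = 12/9 = 4/3.

Answer: 4/3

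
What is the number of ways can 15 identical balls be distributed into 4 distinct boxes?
816

C(15+4-1, 4-1) = C(18, 3) = 816.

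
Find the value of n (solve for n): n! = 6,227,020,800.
13

n! is strictly increasing. 11! = 39,916,800, 12! = 479,001,600, 13! = 6,227,020,800 ✓. So n = 13.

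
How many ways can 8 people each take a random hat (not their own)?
14,833
Using D(n) = (n-1)[D(n-1) + D(n-2)]:
D(8) = (8-1) × [D(7) + D(6)]
      = 7 × [1854 + 265]
      = 7 × 2119
      = 14,833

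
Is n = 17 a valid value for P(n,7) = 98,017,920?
Yes

Working:
P(17,7) = 17·16·15·14·13·12·11 = 98,017,920, which equals 98,017,920.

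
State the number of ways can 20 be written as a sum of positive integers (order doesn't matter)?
627

Working:
Pentagonal recurrence p(n) = p(n−1) + p(n−2) − p(n−5) − p(n−7) + …: p(20) = p(19) + p(18) − p(15) − p(13) + p(8) + p(5) = 490 + 385 − 176 − 101 + 22 + 7 = 627.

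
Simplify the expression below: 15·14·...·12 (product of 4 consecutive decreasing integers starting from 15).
This is P(15,4) = 15!/(11)! = 32,760.

Answer: 32,760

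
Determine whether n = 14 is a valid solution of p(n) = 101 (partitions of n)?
No

Explanation: Pentagonal recurrence p(n) = p(n−1) + p(n−2) − p(n−5) − p(n−7) + …: p(14) = p(13) + p(12) − p(9) − p(7) + p(2) = 101 + 77 − 30 − 15 + 2 = 135, which does not equal 101.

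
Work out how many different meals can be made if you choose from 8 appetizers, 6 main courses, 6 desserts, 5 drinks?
By the multiplication principle: 8 × 6 × 6 × 5 = 1,440.

Answer: 1,440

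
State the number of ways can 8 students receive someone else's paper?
14,833
Using D(n) = (n-1)[D(n-1) + D(n-2)]:
D(8) = (8-1) × [D(7) + D(6)]
      = 7 × [1854 + 265]
      = 7 × 2119
      = 14,833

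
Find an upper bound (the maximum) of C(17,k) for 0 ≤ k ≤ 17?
24,310

Working:
Maximum at k = 8 or k = 9: C(17,8) = 24,310.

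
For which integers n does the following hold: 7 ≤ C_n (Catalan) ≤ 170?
4, 5, 6

Explanation: C_3=5; C_4=14; C_5=42; C_6=132; C_7=429. So valid n = 4, 5, 6.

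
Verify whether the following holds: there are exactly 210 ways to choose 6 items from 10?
True

Solution: C(10,6) = 210.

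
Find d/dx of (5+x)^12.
12(5+x)^11

Reasoning: Using the power rule: d/dx (5+x)^12 = 12(5+x)^{11}.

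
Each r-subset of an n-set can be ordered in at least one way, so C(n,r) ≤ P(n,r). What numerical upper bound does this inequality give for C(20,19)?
2,432,902,008,176,640,000
P(20,19) = 20·19·18·17·16·15·14·13·12·11·10·9·8·7·6·5·4·3·2 = 2,432,902,008,176,640,000, so C(20,19) ≤ 2,432,902,008,176,640,000. (The bound is loose by a factor of 19! = 121,645,100,408,832,000: C(20,19) = 2,432,902,008,176,640,000/121,645,100,408,832,000 = 20.)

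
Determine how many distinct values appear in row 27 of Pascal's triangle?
14

Explanation: Row 27 has entries C(27,0)..C(27,27); by symmetry C(27,k)=C(27,27-k), giving 14 distinct values.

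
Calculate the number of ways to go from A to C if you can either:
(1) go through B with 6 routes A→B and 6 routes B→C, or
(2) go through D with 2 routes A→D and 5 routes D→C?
46

Route via B: 6×6=36. Route via D: 2×5=10. Total: 46.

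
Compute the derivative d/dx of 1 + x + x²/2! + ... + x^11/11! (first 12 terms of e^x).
1 + x + x²/2! + ... + x^10/10!

Reasoning: Differentiating term by term gives the first 11 terms of e^x.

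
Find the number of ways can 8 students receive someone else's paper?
Using D(n) = (n-1)[D(n-1) + D(n-2)]:
D(8) = (8-1) × [D(7) + D(6)]
      = 7 × [1854 + 265]
      = 7 × 2119
      = 14,833
Final answer: 14,833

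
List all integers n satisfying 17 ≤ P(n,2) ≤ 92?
5, 6, 7, 8, 9, 10
P(4,2)=12; P(5,2)=20; P(6,2)=30; P(7,2)=42; P(8,2)=56; P(9,2)=72; P(10,2)=90; P(11,2)=110. So valid n = 5, 6, 7, 8, 9, 10.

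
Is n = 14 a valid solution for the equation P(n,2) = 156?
No

P(14,2) = 14·13 = 182, which does not equal 156.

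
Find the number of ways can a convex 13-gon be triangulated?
58,786

Reasoning: Using the Catalan number formula: C_n = C(2n, n) / (n+1)
C_11 = C(22, 11) / (11+1)
     = 705432 / 12
     = 58,786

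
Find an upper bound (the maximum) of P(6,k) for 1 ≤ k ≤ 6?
720

P(6,k) increases in k, so maximum at k = 6: 6! = 720.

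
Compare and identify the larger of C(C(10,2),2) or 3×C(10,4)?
C(C(10,2),2)

Explanation: C(C(10,2),2)=990, 3×C(10,4)=630.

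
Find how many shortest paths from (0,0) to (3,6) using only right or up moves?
84

Solution: Choose 3 rights from 9 moves: C(9,3) = 84.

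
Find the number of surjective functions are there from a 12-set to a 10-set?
6,187,104,000
Onto functions = 10! × S(12,10)
First compute S(12,10) via recurrence:
Using the Stirling recurrence: S(n,k) = k·S(n-1,k) + S(n-1,k-1)
S(12,10) = 10·S(11,10) + S(11,9)
         = 10·55 + 1155
         = 550 + 1155
         = 1,705
Then: 3628800 × 1705 = 6,187,104,000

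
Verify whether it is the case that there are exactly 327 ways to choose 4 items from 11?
False

Reasoning: C(11,4) = 330 ≠ 327.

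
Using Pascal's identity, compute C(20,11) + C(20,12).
293,930

Working:
C(20,11) + C(20,12) = C(21,12) = 293,930.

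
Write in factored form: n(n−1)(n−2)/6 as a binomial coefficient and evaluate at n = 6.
C(n,3); C(6,3) = 20

Working:
n(n−1)(n−2)/6 = n!/(3!(n−3)!) = C(n,3). At n = 6: C(6,3) = 20.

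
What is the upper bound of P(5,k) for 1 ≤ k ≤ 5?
120

P(5,k) increases in k, so maximum at k = 5: 5! = 120.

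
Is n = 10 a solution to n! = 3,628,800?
Yes

Reasoning: 10! = 10·9! = 10·362,880 = 3,628,800, which equals 3,628,800.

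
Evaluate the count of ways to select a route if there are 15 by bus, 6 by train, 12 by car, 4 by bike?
37

Working:
By the addition principle: 15 + 6 + 12 + 4 = 37.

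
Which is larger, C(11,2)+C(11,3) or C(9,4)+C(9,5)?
C(9,4)+C(9,5)
First=220, Second=252.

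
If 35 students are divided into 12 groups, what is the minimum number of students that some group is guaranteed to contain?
Pigeonhole: ⌈35/12⌉ = 3.
Final answer: 3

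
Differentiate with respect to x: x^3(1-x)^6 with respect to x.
3x^2(1-x)^6 - 6x^3(1-x)^5

Reasoning: Product rule: 3x^{2}(1-x)^{6} + x^3·(-6)(1-x)^{5}.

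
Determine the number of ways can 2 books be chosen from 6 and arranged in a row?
30
P(6,2) = 6!/(6-2)! = 30.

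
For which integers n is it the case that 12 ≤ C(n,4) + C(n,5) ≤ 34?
C(5,4)+C(5,5)=6; C(6,4)+C(6,5)=21; C(7,4)+C(7,5)=56. So valid n = 6.
Final answer: 6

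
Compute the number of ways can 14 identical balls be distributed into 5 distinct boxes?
3,060

Reasoning: C(14+5-1, 5-1) = C(18, 4) = 3,060.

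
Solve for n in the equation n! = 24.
4

Explanation: n! is strictly increasing. 2! = 2, 3! = 6, 4! = 24 ✓. So n = 4.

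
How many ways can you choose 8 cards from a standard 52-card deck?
C(52,8) = 752,538,150.

Answer: 752,538,150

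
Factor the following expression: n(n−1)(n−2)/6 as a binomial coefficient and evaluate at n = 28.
C(n,3); C(28,3) = 3,276
n(n−1)(n−2)/6 = n!/(3!(n−3)!) = C(n,3). At n = 28: C(28,3) = 3,276.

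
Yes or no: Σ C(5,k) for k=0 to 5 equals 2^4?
No

Explanation: Binomial theorem: Σ C(5,k) = (1+1)^5 = 2^5 = 32; RHS 2^4 = 16.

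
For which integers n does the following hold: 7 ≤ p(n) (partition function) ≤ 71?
Tabulating p(n) via p(n) = p(n−1) + p(n−2) − p(n−5) − p(n−7) + …: p(4)=5; p(5)=7; p(6)=11; p(7)=15; p(8)=22; p(9)=30; p(10)=42; p(11)=56; p(12)=77. So valid n = 5, 6, 7, 8, 9, 10, 11.
Final answer: 5, 6, 7, 8, 9, 10, 11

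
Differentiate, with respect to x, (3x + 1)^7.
21(3x + 1)^6
Chain rule: 7(3x+1)^{6} × 3 = 21(3x+1)^{6}.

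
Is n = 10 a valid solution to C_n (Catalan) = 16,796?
Yes
C_10 = C(20,10)/(10+1) = 184,756/11 = 16,796, which equals 16,796.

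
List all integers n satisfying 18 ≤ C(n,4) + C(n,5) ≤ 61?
6, 7

C(5,4)+C(5,5)=6; C(6,4)+C(6,5)=21; C(7,4)+C(7,5)=56; C(8,4)+C(8,5)=126. So valid n = 6, 7.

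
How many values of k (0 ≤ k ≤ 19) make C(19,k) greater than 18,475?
8

Solution: Row 19 is unimodal and symmetric about k=19/2. C(19,5)=11,628 ≤ 18,475; C(19,6)=27,132 > 18,475; by symmetry C(19,k) > 18,475 for k = 6..13. That's 13 - 6 + 1 = 8 values.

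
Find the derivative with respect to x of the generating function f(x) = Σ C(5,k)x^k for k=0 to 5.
Σ k·C(5,k)x^(k-1) for k=1 to 5
Term-by-term differentiation gives Σ k·C(5,k)x^{k-1} for k=1 to 5.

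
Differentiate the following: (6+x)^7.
7(6+x)^6

Explanation: Using the power rule: d/dx (6+x)^7 = 7(6+x)^{6}.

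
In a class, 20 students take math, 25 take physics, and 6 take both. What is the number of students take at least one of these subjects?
39

Solution: |A∪B| = |A|+|B|-|A∩B| = 20+25-6 = 39.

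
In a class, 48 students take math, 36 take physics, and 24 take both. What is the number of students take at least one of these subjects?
60

Working:
|A∪B| = |A|+|B|-|A∩B| = 48+36-24 = 60.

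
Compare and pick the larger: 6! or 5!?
6!=720, 5!=120. 6! > 5!.

Answer: 6!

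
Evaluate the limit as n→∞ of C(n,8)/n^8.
1/40320

Solution: C(n,8) ≈ n^8/8! for large n. Limit = 1/8! = 1/40320.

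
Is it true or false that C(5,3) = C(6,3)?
False

Working:
LHS = C(5,3) = 10; RHS = C(6,3) = 20. 10 ≠ 20, so the statement does not hold.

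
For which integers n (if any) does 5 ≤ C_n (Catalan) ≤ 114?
C_2=2; C_3=5; C_4=14; C_5=42; C_6=132. So valid n = 3, 4, 5.
Final answer: 3, 4, 5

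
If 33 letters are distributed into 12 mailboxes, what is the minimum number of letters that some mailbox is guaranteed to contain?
3

Working:
Pigeonhole: ⌈33/12⌉ = 3.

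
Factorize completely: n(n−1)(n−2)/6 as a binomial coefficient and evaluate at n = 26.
C(n,3); C(26,3) = 2,600

Reasoning: n(n−1)(n−2)/6 = n!/(3!(n−3)!) = C(n,3). At n = 26: C(26,3) = 2,600.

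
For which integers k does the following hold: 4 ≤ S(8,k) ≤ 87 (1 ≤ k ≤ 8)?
7
S(8,1)=1; S(8,2)=127; S(8,3)=966; S(8,4)=1,701; S(8,5)=1,050; S(8,6)=266; S(8,7)=28; S(8,8)=1. So valid k = 7.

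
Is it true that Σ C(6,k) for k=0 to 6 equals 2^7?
Binomial theorem: Σ C(6,k) = (1+1)^6 = 2^6 = 64; RHS 2^7 = 128.
Final answer: False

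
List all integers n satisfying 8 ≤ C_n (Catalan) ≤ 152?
4, 5, 6
C_3=5; C_4=14; C_5=42; C_6=132; C_7=429. So valid n = 4, 5, 6.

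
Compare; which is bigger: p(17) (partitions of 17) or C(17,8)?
C(17,8)

Solution: Pentagonal recurrence p(n) = p(n−1) + p(n−2) − p(n−5) − p(n−7) + …: p(17) = p(16) + p(15) − p(12) − p(10) + p(5) + p(2) = 231 + 176 − 77 − 42 + 7 + 2 = 297; C(17,8) = 24,310.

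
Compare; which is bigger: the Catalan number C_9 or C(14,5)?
C_9

C_9 = C(18,9)/(9+1) = 48,620/10 = 4,862; C(14,5) = 2,002.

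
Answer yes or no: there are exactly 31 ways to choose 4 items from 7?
C(7,4) = 35 ≠ 31.
Final answer: No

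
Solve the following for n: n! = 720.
6

Working:
n! is strictly increasing. 4! = 24, 5! = 120, 6! = 720 ✓. So n = 6.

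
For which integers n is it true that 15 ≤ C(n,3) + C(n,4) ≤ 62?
C(4,3)+C(4,4)=5; C(5,3)+C(5,4)=15; C(6,3)+C(6,4)=35; C(7,3)+C(7,4)=70. So valid n = 5, 6.

Answer: 5, 6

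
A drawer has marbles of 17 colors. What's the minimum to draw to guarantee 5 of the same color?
69

Reasoning: Worst case: 4 of each = 68. One more: 69.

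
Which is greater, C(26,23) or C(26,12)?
C(26,12)

Working:
C(26,23)=2,600, C(26,12)=9,657,700.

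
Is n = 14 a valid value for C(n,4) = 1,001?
Yes
C(14,4) = 14·13·12·11/4! = 24,024/24 = 1,001, which equals 1,001.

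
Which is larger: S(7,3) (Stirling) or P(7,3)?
S(7,3) = 3·S(6,3) + S(6,2) = 3·90 + 31 = 301; P(7,3) = 210.
Final answer: S(7,3)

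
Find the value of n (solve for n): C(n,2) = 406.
29

Reasoning: C(n,2) = n(n−1)/2! is increasing in n, and n(n−1) = 2!·406 = 812 ≈ (n−0.5)^2 gives n ≈ 29.0. Check: C(27,2) = 351, C(28,2) = 378, C(29,2) = 406 ✓. So n = 29.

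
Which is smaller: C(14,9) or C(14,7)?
C(14,9)

Explanation: C(14,9)=2,002, C(14,7)=3,432.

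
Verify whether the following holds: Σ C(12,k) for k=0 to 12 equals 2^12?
Binomial theorem: Σ C(12,k) = (1+1)^12 = 2^12 = 4,096; RHS 2^12 = 4,096.
Final answer: True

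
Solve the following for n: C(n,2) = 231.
C(n,2) = n(n−1)/2! is increasing in n, and n(n−1) = 2!·231 = 462 ≈ (n−0.5)^2 gives n ≈ 22.0. Check: C(20,2) = 190, C(21,2) = 210, C(22,2) = 231 ✓. So n = 22.

Answer: 22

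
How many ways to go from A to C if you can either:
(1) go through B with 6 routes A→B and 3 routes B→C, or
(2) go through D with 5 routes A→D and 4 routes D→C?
Route via B: 6×3=18. Route via D: 5×4=20. Total: 38.
Final answer: 38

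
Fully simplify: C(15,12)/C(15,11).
1/3

Reasoning: C(n,k+1)/C(n,k) = (n−k)/(k+1). Here (15−11)/(11+1) = 4/12 = 1/3.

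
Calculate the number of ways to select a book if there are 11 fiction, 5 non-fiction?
16

Solution: By the addition principle: 11 + 5 = 16.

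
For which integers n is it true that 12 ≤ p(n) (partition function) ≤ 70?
7, 8, 9, 10, 11

Reasoning: Tabulating p(n) via p(n) = p(n−1) + p(n−2) − p(n−5) − p(n−7) + …: p(6)=11; p(7)=15; p(8)=22; p(9)=30; p(10)=42; p(11)=56; p(12)=77. So valid n = 7, 8, 9, 10, 11.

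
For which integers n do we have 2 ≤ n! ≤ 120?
n! is strictly increasing; 2! = 2 and 5! = 120, so valid n = 2, 3, 4, 5.
Final answer: 2, 3, 4, 5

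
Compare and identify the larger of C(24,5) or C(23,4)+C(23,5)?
By Pascal's identity: C(24,5) = C(23,4)+C(23,5) = 42,504. Equal.
Final answer: Equal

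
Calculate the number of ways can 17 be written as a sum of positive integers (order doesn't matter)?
297
Pentagonal recurrence p(n) = p(n−1) + p(n−2) − p(n−5) − p(n−7) + …: p(17) = p(16) + p(15) − p(12) − p(10) + p(5) + p(2) = 231 + 176 − 77 − 42 + 7 + 2 = 297.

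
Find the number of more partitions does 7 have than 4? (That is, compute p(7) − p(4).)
10
Pentagonal recurrence p(n) = p(n−1) + p(n−2) − p(n−5) − p(n−7) + …: p(7) = p(6) + p(5) − p(2) − p(0) = 11 + 7 − 2 − 1 = 15.
p(4) = p(3) + p(2) = 3 + 2 = 5.
Difference = 15 − 5 = 10.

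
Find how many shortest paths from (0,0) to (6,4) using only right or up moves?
210
Choose 6 rights from 10 moves: C(10,6) = 210.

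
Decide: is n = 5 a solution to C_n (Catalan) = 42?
C_5 = C(10,5)/(5+1) = 252/6 = 42, which equals 42.
Final answer: Yes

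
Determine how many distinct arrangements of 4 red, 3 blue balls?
35

Working:
Multinomial: 7!/(4! × 3!) = 35.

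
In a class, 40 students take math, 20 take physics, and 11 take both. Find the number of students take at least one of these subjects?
49

Solution: |A∪B| = |A|+|B|-|A∩B| = 40+20-11 = 49.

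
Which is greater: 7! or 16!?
16!

7!=5,040, 16!=20,922,789,888,000. 16! > 7!.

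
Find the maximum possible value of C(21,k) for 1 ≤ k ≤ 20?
352,716

Explanation: C(21,k) is maximised at the centre of the row: C(21,10) = 352,716.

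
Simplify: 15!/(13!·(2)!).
105
This is C(15,13) = 105.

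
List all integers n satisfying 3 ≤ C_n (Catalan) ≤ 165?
3, 4, 5, 6

Working:
C_2=2; C_3=5; C_4=14; C_5=42; C_6=132; C_7=429. So valid n = 3, 4, 5, 6.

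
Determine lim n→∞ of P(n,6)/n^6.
1

Explanation: P(n,6) = n(n-1)···(n-5) ≈ n^6 for large n. Limit = 1.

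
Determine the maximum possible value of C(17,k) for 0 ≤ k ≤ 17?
24,310

Explanation: Maximum at k = 8 or k = 9: C(17,8) = 24,310.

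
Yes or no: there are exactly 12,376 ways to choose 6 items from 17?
Yes

C(17,6) = 12,376.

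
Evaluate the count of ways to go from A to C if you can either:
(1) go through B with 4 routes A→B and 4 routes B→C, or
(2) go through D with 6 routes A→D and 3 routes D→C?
34

Solution: Route via B: 4×4=16. Route via D: 6×3=18. Total: 34.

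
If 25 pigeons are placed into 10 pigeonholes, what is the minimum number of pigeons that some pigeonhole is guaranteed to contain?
Pigeonhole: ⌈25/10⌉ = 3.
Final answer: 3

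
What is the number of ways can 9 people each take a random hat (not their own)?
133,496

Using D(n) = (n-1)[D(n-1) + D(n-2)]:
D(9) = (9-1) × [D(8) + D(7)]
      = 8 × [14833 + 1854]
      = 8 × 16687
      = 133,496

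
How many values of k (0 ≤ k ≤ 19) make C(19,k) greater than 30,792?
6

Reasoning: Row 19 is unimodal and symmetric about k=19/2. C(19,6)=27,132 ≤ 30,792; C(19,7)=50,388 > 30,792; by symmetry C(19,k) > 30,792 for k = 7..12. That's 12 - 7 + 1 = 6 values.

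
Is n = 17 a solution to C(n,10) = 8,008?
C(17,10) = 17·16·15·14·13·12·11·10·9·8/10! = 70,572,902,400/3,628,800 = 19,448, which does not equal 8,008.
Final answer: No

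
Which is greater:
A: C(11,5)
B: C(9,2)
A

Explanation: A=C(11,5)=462, B=C(9,2)=36.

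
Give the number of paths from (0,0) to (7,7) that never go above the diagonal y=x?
Counted by the Catalan number C_7: C_7 = C(14,7)/(7+1) = 3,432/8 = 429.

Answer: 429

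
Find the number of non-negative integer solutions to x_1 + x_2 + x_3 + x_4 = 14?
680

C(14+4-1, 4-1) = 680.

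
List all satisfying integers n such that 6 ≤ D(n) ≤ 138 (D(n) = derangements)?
4, 5

Using D(n) = (n−1)[D(n−1) + D(n−2)] with D(1)=0, D(2)=1: D(3)=2; D(4)=9; D(5)=44; D(6)=265. So valid n = 4, 5.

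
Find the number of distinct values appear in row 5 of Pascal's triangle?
3

Reasoning: Row 5 has entries C(5,0)..C(5,5); by symmetry C(5,k)=C(5,5-k), giving 3 distinct values.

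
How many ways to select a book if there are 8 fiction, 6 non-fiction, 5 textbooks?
19
By the addition principle: 8 + 6 + 5 = 19.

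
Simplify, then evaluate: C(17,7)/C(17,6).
11/7
C(n,k+1)/C(n,k) = (n−k)/(k+1). Here (17−6)/(6+1) = 11/7 = 11/7.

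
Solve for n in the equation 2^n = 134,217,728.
27
134,217,728 = 1,024 × 1,024 × 128 = 2^10 × 2^10 × 2^7 = 2^27, so n = 27.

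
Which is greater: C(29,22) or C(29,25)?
C(29,22)=1,560,780, C(29,25)=23,751.
Final answer: C(29,22)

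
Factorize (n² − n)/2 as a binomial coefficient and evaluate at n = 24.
C(n,2); C(24,2) = 276
(n² − n)/2 = n(n−1)/2 = C(n,2). At n = 24: C(24,2) = 276.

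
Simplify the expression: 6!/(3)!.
This equals 6×5×4 = 120.

Answer: 120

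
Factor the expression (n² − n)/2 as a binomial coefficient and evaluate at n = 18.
C(n,2); C(18,2) = 153

Reasoning: (n² − n)/2 = n(n−1)/2 = C(n,2). At n = 18: C(18,2) = 153.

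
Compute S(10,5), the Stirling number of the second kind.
Using the Stirling recurrence: S(n,k) = k·S(n-1,k) + S(n-1,k-1)
S(10,5) = 5·S(9,5) + S(9,4)
         = 5·6951 + 7770
         = 34755 + 7770
         = 42,525

Answer: 42,525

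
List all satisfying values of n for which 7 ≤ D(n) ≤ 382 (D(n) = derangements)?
Using D(n) = (n−1)[D(n−1) + D(n−2)] with D(1)=0, D(2)=1: D(3)=2; D(4)=9; D(5)=44; D(6)=265; D(7)=1,854. So valid n = 4, 5, 6.
Final answer: 4, 5, 6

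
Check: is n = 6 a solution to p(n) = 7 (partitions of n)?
No

Working:
Pentagonal recurrence p(n) = p(n−1) + p(n−2) − p(n−5) − p(n−7) + …: p(6) = p(5) + p(4) − p(1) = 7 + 5 − 1 = 11, which does not equal 7.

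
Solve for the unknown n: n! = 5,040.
n! is strictly increasing. 5! = 120, 6! = 720, 7! = 5,040 ✓. So n = 7.

Answer: 7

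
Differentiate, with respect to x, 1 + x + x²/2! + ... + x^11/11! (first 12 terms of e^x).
Differentiating term by term gives the first 11 terms of e^x.

Answer: 1 + x + x²/2! + ... + x^10/10!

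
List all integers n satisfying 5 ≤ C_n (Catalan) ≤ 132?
3, 4, 5, 6

C_2=2; C_3=5; C_4=14; C_5=42; C_6=132; C_7=429. So valid n = 3, 4, 5, 6.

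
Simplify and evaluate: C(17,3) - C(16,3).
120

Explanation: C(17,3) - C(16,3) = C(16,2) = 120.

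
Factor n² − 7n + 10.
Seek roots whose sum is 7 and product is 10: (2, 5). So n² − 7n + 10 = (n − 2)(n − 5).
Final answer: (n − 2)(n − 5)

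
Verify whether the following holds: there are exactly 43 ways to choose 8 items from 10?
C(10,8) = 45 ≠ 43.

Answer: False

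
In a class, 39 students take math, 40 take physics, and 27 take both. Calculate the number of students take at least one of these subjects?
52

Explanation: |A∪B| = |A|+|B|-|A∩B| = 39+40-27 = 52.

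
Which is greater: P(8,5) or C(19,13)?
C(19,13)

Explanation: P(8,5)=6,720, C(19,13)=27,132.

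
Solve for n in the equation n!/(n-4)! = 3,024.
n!/(n-4)! = n×(n-1)×(n-2)×(n-3), a product of 4 consecutive integers ≈ (n−1.5)^4. 3,024^(1/4) + 1.5 ≈ 8.9; check n = 9: 9×8×7×6 = 3,024 ✓. So n = 9.

Answer: 9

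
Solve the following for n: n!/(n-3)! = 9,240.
22

Working:
n!/(n-3)! = n×(n-1)×(n-2), a product of 3 consecutive integers ≈ (n−1)^3. 9,240^(1/3) + 1 ≈ 22.0; check n = 22: 22×21×20 = 9,240 ✓. So n = 22.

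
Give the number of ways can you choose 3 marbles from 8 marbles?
56

Solution: C(8,3) = 8! / (3! × (8-3)!)
         = 8! / (3! × 5!)
         = 56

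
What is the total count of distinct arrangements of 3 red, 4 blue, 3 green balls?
4,200

Working:
Multinomial: 10!/(3! × 4! × 3!) = 4,200.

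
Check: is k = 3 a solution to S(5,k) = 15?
No

Reasoning: S(5,3) = 3·S(4,3) + S(4,2) = 3·6 + 7 = 25, which does not equal 15.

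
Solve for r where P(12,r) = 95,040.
5
P(12,r) = 12·11·…·(12−r+1), a product of r factors. Multiplying down from 12: 12 = 12; 12·11 = 132; 12·11·10 = 1,320; 12·11·10·9 = 11,880; 12·11·10·9·8 = 95,040 ✓ (5 factors). So r = 5.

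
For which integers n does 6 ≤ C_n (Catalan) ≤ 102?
C_3=5; C_4=14; C_5=42; C_6=132. So valid n = 4, 5.
Final answer: 4, 5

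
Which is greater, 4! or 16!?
16!

Reasoning: 4!=24, 16!=20,922,789,888,000. 16! > 4!.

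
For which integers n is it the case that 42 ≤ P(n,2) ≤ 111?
P(6,2)=30; P(7,2)=42; P(8,2)=56; P(9,2)=72; P(10,2)=90; P(11,2)=110; P(12,2)=132. So valid n = 7, 8, 9, 10, 11.
Final answer: 7, 8, 9, 10, 11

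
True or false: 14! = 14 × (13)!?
By definition n! = n × (n-1)!, so 14! = 14 × 13!.

Answer: True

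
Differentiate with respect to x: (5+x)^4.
4(5+x)^3

Explanation: Using the power rule: d/dx (5+x)^4 = 4(5+x)^{3}.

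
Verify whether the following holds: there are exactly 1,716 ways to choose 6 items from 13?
True

C(13,6) = 1,716.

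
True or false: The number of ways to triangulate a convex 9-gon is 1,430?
False

Solution: Triangulations of a convex 9-gon are counted by the Catalan number C_7: C_7 = C(14,7)/(7+1) = 3,432/8 = 429.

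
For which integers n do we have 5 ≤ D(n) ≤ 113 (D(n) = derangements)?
Using D(n) = (n−1)[D(n−1) + D(n−2)] with D(1)=0, D(2)=1: D(3)=2; D(4)=9; D(5)=44; D(6)=265. So valid n = 4, 5.

Answer: 4, 5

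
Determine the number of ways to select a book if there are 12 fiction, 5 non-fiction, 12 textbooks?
29

By the addition principle: 12 + 5 + 12 = 29.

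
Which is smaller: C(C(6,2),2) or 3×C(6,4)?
3×C(6,4)

Reasoning: C(C(6,2),2)=105, 3×C(6,4)=45.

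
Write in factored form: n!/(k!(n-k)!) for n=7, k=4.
C(7,4) = 35

Working:
This is the binomial coefficient C(7,4) = 35.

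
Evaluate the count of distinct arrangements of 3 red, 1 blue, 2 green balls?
Multinomial: 6!/(3! × 1! × 2!) = 60.

Answer: 60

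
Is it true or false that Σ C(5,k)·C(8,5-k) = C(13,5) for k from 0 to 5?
True

Solution: Vandermonde's identity gives C(13,5) = 1,287; RHS C(13,5) = 1,287.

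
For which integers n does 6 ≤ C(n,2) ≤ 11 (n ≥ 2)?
4, 5

Solution: C(3,2)=3; C(4,2)=6; C(5,2)=10; C(6,2)=15. So valid n = 4, 5.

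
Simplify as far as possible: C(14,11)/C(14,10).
4/11

Explanation: C(n,k+1)/C(n,k) = (n−k)/(k+1). Here (14−10)/(10+1) = 4/11 = 4/11.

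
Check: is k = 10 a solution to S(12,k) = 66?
No
S(12,10) = 10·S(11,10) + S(11,9) = 10·55 + 1,155 = 1,705, which does not equal 66.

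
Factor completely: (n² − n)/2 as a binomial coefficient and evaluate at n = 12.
C(n,2); C(12,2) = 66

(n² − n)/2 = n(n−1)/2 = C(n,2). At n = 12: C(12,2) = 66.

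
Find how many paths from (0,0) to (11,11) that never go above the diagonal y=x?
Counted by the Catalan number C_11: C_11 = C(22,11)/(11+1) = 705,432/12 = 58,786.

Answer: 58,786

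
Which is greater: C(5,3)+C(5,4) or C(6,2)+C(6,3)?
C(6,2)+C(6,3)

Explanation: First=15, Second=35.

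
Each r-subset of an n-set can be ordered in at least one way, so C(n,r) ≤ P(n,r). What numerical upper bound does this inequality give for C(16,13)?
3,487,131,648,000

Working:
P(16,13) = 16·15·14·13·12·11·10·9·8·7·6·5·4 = 3,487,131,648,000, so C(16,13) ≤ 3,487,131,648,000. (The bound is loose by a factor of 13! = 6,227,020,800: C(16,13) = 3,487,131,648,000/6,227,020,800 = 560.)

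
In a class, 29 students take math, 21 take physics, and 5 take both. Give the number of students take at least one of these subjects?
45
|A∪B| = |A|+|B|-|A∩B| = 29+21-5 = 45.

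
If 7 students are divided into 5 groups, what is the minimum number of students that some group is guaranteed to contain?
2
Pigeonhole: ⌈7/5⌉ = 2.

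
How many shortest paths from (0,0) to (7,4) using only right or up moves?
Choose 7 rights from 11 moves: C(11,7) = 330.
Final answer: 330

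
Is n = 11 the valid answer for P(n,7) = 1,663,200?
Yes
P(11,7) = 11·10·9·8·7·6·5 = 1,663,200, which equals 1,663,200.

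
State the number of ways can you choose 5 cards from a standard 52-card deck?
2,598,960

Reasoning: C(52,5) = 2,598,960.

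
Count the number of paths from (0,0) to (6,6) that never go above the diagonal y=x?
132
Counted by the Catalan number C_6: C_6 = C(12,6)/(6+1) = 924/7 = 132.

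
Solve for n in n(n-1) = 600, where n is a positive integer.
n² − n − 600 = 0, so n = (1 ± √(1 + 4·600))/2 = (1 ± √2,401)/2 = (1 ± 49)/2, i.e. n = 25 or n = -24. Taking the positive root, n = 25 (check: 25×24 = 600).

Answer: 25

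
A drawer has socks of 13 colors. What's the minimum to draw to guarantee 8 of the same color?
Worst case: 7 of each = 91. One more: 92.
Final answer: 92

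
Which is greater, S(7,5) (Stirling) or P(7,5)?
S(7,5) = 5·S(6,5) + S(6,4) = 5·15 + 65 = 140; P(7,5) = 2,520.

Answer: P(7,5)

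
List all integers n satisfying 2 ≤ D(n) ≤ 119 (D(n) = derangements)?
3, 4, 5
Using D(n) = (n−1)[D(n−1) + D(n−2)] with D(1)=0, D(2)=1: D(2)=1; D(3)=2; D(4)=9; D(5)=44; D(6)=265. So valid n = 3, 4, 5.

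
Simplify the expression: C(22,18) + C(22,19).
By Pascal's identity: C(23,19) = 8,855.
Final answer: 8,855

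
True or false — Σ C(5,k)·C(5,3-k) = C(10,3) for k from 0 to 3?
True

Reasoning: Vandermonde's identity gives C(10,3) = 120; RHS C(10,3) = 120.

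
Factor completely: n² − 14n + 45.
(n − 5)(n − 9)

Solution: Seek roots whose sum is 14 and product is 45: (5, 9). So n² − 14n + 45 = (n − 5)(n − 9).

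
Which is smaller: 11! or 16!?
11!

Explanation: 11!=39,916,800, 16!=20,922,789,888,000. 16! > 11!.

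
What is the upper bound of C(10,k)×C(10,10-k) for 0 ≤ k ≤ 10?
63,504

C(10,k)·C(10,10-k) = C(10,k)², maximised at the centre k = 5: C(10,5)² = 63,504.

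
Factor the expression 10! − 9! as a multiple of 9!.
9 × 9! = 3,265,920
10! − 9! = 10·9! − 9! = (10 − 1)·9! = 9 × 9! = 3,265,920.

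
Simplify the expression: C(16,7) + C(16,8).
24,310
By Pascal's identity: C(17,8) = 24,310.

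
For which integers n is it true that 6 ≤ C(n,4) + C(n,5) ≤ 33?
5, 6

Explanation: C(4,4)+C(4,5)=1; C(5,4)+C(5,5)=6; C(6,4)+C(6,5)=21; C(7,4)+C(7,5)=56. So valid n = 5, 6.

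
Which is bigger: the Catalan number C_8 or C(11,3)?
C_8 = C(16,8)/(8+1) = 12,870/9 = 1,430; C(11,3) = 165.
Final answer: C_8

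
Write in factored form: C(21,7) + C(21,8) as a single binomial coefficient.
C(22,8)

Solution: By Pascal's identity: C(21,7) + C(21,8) = C(22,8) = 319,770.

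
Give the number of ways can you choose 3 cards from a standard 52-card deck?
C(52,3) = 22,100.

Answer: 22,100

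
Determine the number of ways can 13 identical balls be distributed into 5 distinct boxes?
C(13+5-1, 5-1) = C(17, 4) = 2,380.
Final answer: 2,380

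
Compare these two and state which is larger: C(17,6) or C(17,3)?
C(17,6)=12,376, C(17,3)=680.

Answer: C(17,6)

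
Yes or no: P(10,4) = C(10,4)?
No

P(10,4) = 5,040 but C(10,4) = 210; they differ by a factor of 4! = 24, so the statement does not hold.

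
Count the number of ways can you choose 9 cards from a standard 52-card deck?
3,679,075,400

Working:
C(52,9) = 3,679,075,400.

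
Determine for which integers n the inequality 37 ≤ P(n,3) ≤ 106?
5

Working:
P(4,3)=24; P(5,3)=60; P(6,3)=120. So valid n = 5.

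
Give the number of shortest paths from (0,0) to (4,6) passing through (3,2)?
To (3,2): C(5,3)=10. From there: C(5,1)=5. Total: 50.

Answer: 50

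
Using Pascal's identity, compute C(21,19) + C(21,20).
C(21,19) + C(21,20) = C(22,20) = 231.

Answer: 231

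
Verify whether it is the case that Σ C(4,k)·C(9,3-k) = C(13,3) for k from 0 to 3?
Vandermonde's identity gives C(13,3) = 286; RHS C(13,3) = 286.
Final answer: True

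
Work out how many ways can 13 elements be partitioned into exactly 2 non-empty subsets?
4,095
This equals S(13,2), the Stirling number of the 2nd kind.
Using the Stirling recurrence: S(n,k) = k·S(n-1,k) + S(n-1,k-1)
S(13,2) = 2·S(12,2) + S(12,1)
         = 2·2047 + 1
         = 4094 + 1
         = 4,095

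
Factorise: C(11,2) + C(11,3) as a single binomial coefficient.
C(12,3)
By Pascal's identity: C(11,2) + C(11,3) = C(12,3) = 220.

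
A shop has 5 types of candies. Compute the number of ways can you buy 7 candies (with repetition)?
Stars and bars: C(7+5-1, 7) = C(11, 7) = 330.

Answer: 330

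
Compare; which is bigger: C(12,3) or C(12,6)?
C(12,6)

Working:
C(12,3)=220, C(12,6)=924.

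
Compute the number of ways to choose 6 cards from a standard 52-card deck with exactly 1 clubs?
7,484,841

Reasoning: 13 clubs and 39 non-clubs: C(13,1) × C(39,5) = 13 × 575757 = 7,484,841.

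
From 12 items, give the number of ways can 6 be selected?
924

Working:
C(12,6) = 12! / (6! × (12-6)!)
         = 12! / (6! × 6!)
         = 924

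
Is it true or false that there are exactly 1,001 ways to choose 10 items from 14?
True

Reasoning: C(14,10) = 1,001.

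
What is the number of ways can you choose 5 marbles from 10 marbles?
252

Solution: C(10,5) = 10! / (5! × (10-5)!)
         = 10! / (5! × 5!)
         = 252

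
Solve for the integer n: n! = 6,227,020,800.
n! is strictly increasing. 11! = 39,916,800, 12! = 479,001,600, 13! = 6,227,020,800 ✓. So n = 13.

Answer: 13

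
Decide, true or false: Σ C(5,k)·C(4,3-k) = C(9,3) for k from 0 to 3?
True

Vandermonde's identity gives C(9,3) = 84; RHS C(9,3) = 84.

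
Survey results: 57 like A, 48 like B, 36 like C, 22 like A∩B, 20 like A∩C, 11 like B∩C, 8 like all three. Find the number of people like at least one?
|A∪B∪C| = 57+48+36-22-20-11+8 = 96.
Final answer: 96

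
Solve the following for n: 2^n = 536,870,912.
536,870,912 = 1,024 × 1,024 × 512 = 2^10 × 2^10 × 2^9 = 2^29, so n = 29.
Final answer: 29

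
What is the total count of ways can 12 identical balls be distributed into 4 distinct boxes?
455
C(12+4-1, 4-1) = C(15, 3) = 455.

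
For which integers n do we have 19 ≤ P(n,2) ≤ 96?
5, 6, 7, 8, 9, 10
P(4,2)=12; P(5,2)=20; P(6,2)=30; P(7,2)=42; P(8,2)=56; P(9,2)=72; P(10,2)=90; P(11,2)=110. So valid n = 5, 6, 7, 8, 9, 10.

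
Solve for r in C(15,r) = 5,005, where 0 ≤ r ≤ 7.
6

Working:
C(15,r) is increasing for 0 ≤ r ≤ 7. Stepping up (C(15,r+1) = C(15,r)·(15−r)/(r+1)): C(15,1) = 15, C(15,2) = 105, C(15,3) = 455, C(15,4) = 1,365, C(15,5) = 3,003, C(15,6) = 5,005 ✓. So r = 6.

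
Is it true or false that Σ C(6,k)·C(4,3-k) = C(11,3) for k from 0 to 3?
False

Reasoning: Vandermonde's identity gives C(10,3) = 120; RHS C(11,3) = 165.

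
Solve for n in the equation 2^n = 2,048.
11
2,048 = 1,024 × 2 = 2^10 × 2^1 = 2^11, so n = 11.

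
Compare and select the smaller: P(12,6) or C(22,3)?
C(22,3)

Working:
P(12,6)=665,280, C(22,3)=1,540.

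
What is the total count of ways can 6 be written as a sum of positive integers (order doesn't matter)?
11

Explanation: Pentagonal recurrence p(n) = p(n−1) + p(n−2) − p(n−5) − p(n−7) + …: p(6) = p(5) + p(4) − p(1) = 7 + 5 − 1 = 11.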